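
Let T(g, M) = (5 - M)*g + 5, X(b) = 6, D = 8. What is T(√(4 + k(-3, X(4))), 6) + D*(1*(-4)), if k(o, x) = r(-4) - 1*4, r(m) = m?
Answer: -27 - 2*I ≈ -27.0 - 2.0*I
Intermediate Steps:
k(o, x) = -8 (k(o, x) = -4 - 1*4 = -4 - 4 = -8)
T(g, M) = 5 + g*(5 - M) (T(g, M) = g*(5 - M) + 5 = 5 + g*(5 - M))
T(√(4 + k(-3, X(4))), 6) + D*(1*(-4)) = (5 + 5*√(4 - 8) - 1*6*√(4 - 8)) + 8*(1*(-4)) = (5 + 5*√(-4) - 1*6*√(-4)) + 8*(-4) = (5 + 5*(2*I) - 1*6*2*I) - 32 = (5 + 10*I - 12*I) - 32 = (5 - 2*I) - 32 = -27 - 2*I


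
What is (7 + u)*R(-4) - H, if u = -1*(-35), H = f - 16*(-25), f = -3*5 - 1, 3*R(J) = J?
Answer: -440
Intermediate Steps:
R(J) = J/3
f = -16 (f = -15 - 1 = -16)
H = 384 (H = -16 - 16*(-25) = -16 + 400 = 384)
u = 35
(7 + u)*R(-4) - H = (7 + 35)*((⅓)*(-4)) - 1*384 = 42*(-4/3) - 384 = -56 - 384 = -440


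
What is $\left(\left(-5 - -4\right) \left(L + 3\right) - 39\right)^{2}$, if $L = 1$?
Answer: $1849$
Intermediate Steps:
$\left(\left(-5 - -4\right) \left(L + 3\right) - 39\right)^{2} = \left(\left(-5 - -4\right) \left(1 + 3\right) - 39\right)^{2} = \left(\left(-5 + 4\right) 4 - 39\right)^{2} = \left(\left(-1\right) 4 - 39\right)^{2} = \left(-4 - 39\right)^{2} = \left(-43\right)^{2} = 1849$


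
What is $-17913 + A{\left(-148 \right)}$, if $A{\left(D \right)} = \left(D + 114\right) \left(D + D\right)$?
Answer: $-7849$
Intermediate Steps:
$A{\left(D \right)} = 2 D \left(114 + D\right)$ ($A{\left(D \right)} = \left(114 + D\right) 2 D = 2 D \left(114 + D\right)$)
$-17913 + A{\left(-148 \right)} = -17913 + 2 \left(-148\right) \left(114 - 148\right) = -17913 + 2 \left(-148\right) \left(-34\right) = -17913 + 10064 = -7849$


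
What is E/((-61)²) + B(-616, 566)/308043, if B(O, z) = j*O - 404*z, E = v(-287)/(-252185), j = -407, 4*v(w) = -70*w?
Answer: 8275145433005/115624603574622 ≈ 0.071569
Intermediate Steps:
v(w) = -35*w/2 (v(w) = (-70*w)/4 = -35*w/2)
E = -2009/100874 (E = -35/2*(-287)/(-252185) = (10045/2)*(-1/252185) = -2009/100874 ≈ -0.019916)
B(O, z) = -407*O - 404*z
E/((-61)²) + B(-616, 566)/308043 = -2009/(100874*((-61)²)) + (-407*(-616) - 404*566)/308043 = -2009/100874/3721 + (250712 - 228664)*(1/308043) = -2009/100874*1/3721 + 22048*(1/308043) = -2009/375352154 + 22048/308043 = 8275145433005/115624603574622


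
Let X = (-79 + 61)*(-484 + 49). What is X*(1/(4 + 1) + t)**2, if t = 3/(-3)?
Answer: 25056/5 ≈ 5011.2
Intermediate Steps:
t = -1 (t = 3*(-1/3) = -1)
X = 7830 (X = -18*(-435) = 7830)
X*(1/(4 + 1) + t)**2 = 7830*(1/(4 + 1) - 1)**2 = 7830*(1/5 - 1)**2 = 7830*(-4/5)**2 = 7830*(16/25) = 25056/5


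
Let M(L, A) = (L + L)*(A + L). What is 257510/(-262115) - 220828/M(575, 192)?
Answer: -28501902672/23119853575 ≈ -1.2328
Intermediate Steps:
M(L, A) = 2*L*(A + L) (M(L, A) = (2*L)*(A + L) = 2*L*(A + L))
257510/(-262115) - 220828/M(575, 192) = 257510/(-262115) - 220828*1/(1150*(192 + 575)) = 257510*(-1/262115) - 220828/(2*575*767) = -51502/52423 - 220828/882050 = -51502/52423 - 220828*1/882050 = -51502/52423 - 110414/441025 = -28501902672/23119853575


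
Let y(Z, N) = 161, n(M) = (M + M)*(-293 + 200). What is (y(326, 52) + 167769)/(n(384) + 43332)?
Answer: -83965/14046 ≈ -5.9779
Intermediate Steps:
n(M) = -186*M (n(M) = (2*M)*(-93) = -186*M)
(y(326, 52) + 167769)/(n(384) + 43332) = (161 + 167769)/(-186*384 + 43332) = 167930/(-71424 + 43332) = 167930/(-28092) = 167930*(-1/28092) = -83965/14046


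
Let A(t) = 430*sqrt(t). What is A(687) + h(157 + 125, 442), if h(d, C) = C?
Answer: 442 + 430*sqrt(687) ≈ 11713.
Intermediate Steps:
A(687) + h(157 + 125, 442) = 430*sqrt(687) + 442 = 442 + 430*sqrt(687)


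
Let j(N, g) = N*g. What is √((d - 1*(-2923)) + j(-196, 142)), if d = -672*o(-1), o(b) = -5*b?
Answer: 9*I*√349 ≈ 168.13*I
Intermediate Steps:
d = -3360 (d = -(-3360)*(-1) = -672*5 = -3360)
√((d - 1*(-2923)) + j(-196, 142)) = √((-3360 - 1*(-2923)) - 196*142) = √((-3360 + 2923) - 27832) = √(-437 - 27832) = √(-28269) = 9*I*√349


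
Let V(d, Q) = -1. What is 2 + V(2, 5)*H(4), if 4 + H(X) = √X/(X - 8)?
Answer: 13/2 ≈ 6.5000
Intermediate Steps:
H(X) = -4 + √X/(-8 + X) (H(X) = -4 + √X/(X - 8) = -4 + √X/(-8 + X))
2 + V(2, 5)*H(4) = 2 - (32 + √4 - 4*4)/(-8 + 4) = 2 - (32 + 2 - 16)/(-4) = 2 - (-1)*18/4 = 2 - 1*(-9/2) = 2 + 9/2 = 13/2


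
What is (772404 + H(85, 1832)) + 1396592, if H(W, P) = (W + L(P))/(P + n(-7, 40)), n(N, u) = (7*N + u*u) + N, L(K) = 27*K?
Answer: 7322580045/3376 ≈ 2.1690e+6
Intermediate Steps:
n(N, u) = u² + 8*N (n(N, u) = (7*N + u²) + N = (u² + 7*N) + N = u² + 8*N)
H(W, P) = (W + 27*P)/(1544 + P) (H(W, P) = (W + 27*P)/(P + (40² + 8*(-7))) = (W + 27*P)/(P + (1600 - 56)) = (W + 27*P)/(P + 1544) = (W + 27*P)/(1544 + P))
(772404 + H(85, 1832)) + 1396592 = (772404 + (85 + 27*1832)/(1544 + 1832)) + 1396592 = (772404 + (85 + 49464)/3376) + 1396592 = (772404 + (1/3376)*49549) + 1396592 = (772404 + 49549/3376) + 1396592 = 2607685453/3376 + 1396592 = 7322580045/3376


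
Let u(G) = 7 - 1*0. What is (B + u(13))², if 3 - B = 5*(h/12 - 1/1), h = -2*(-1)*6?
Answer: 100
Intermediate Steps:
u(G) = 7 (u(G) = 7 + 0 = 7)
h = 12 (h = 2*6 = 12)
B = 3 (B = 3 - 5*(12/12 - 1/1) = 3 - 5*(12*(1/12) - 1*1) = 3 - 5*(1 - 1) = 3 - 5*0 = 3 - 1*0 = 3 + 0 = 3)
(B + u(13))² = (3 + 7)² = 10² = 100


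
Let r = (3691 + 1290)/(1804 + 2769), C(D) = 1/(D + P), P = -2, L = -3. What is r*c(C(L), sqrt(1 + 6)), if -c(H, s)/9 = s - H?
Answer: -2637/1345 - 2637*sqrt(7)/269 ≈ -27.897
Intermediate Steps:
C(D) = 1/(-2 + D) (C(D) = 1/(D - 2) = 1/(-2 + D))
c(H, s) = -9*s + 9*H (c(H, s) = -9*(s - H) = -9*s + 9*H)
r = 293/269 (r = 4981/4573 = 4981*(1/4573) = 293/269 ≈ 1.0892)
r*c(C(L), sqrt(1 + 6)) = 293*(-9*sqrt(1 + 6) + 9/(-2 - 3))/269 = 293*(-9*sqrt(7) + 9/(-5))/269 = 293*(-9*sqrt(7) + 9*(-1/5))/269 = 293*(-9*sqrt(7) - 9/5)/269 = 293*(-9/5 - 9*sqrt(7))/269 = -2637/1345 - 2637*sqrt(7)/269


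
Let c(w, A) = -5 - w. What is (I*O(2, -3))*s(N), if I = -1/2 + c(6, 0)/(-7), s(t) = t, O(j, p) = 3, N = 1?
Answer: 45/14 ≈ 3.2143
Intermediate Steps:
I = 15/14 (I = -1/2 + (-5 - 1*6)/(-7) = -1*1/2 + (-5 - 6)*(-1/7) = -1/2 - 11*(-1/7) = -1/2 + 11/7 = 15/14 ≈ 1.0714)
(I*O(2, -3))*s(N) = ((15/14)*3)*1 = (45/14)*1 = 45/14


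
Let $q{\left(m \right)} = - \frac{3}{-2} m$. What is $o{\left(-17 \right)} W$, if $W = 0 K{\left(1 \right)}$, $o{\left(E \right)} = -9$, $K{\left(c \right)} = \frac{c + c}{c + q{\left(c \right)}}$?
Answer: $0$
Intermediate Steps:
$q{\left(m \right)} = \frac{3 m}{2}$ ($q{\left(m \right)} = \left(-3\right) \left(- \frac{1}{2}\right) m = \frac{3 m}{2}$)
$K{\left(c \right)} = \frac{4}{5}$ ($K{\left(c \right)} = \frac{c + c}{c + \frac{3 c}{2}} = \frac{2 c}{\frac{5}{2} c} = 2 c \frac{2}{5 c} = \frac{4}{5}$)
$W = 0$ ($W = 0 \cdot \frac{4}{5} = 0$)
$o{\left(-17 \right)} W = \left(-9\right) 0 = 0$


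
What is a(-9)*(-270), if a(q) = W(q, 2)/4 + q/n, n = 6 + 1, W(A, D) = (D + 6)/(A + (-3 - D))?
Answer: 2700/7 ≈ 385.71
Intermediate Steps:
W(A, D) = (6 + D)/(-3 + A - D)
n = 7
a(q) = 2/(-5 + q) + q/7 (a(q) = ((6 + 2)/(-3 + q - 1*2))/4 + q/7 = (8/(-3 + q - 2))*(¼) + q*(⅐) = (8/(-5 + q))*(¼) + q/7 = 2/(-5 + q) + q/7)
a(-9)*(-270) = ((14 - 9*(-5 - 9))/(7*(-5 - 9)))*(-270) = ((⅐)*(14 - 9*(-14))/(-14))*(-270) = ((⅐)*(-1/14)*(14 + 126))*(-270) = ((⅐)*(-1/14)*140)*(-270) = -10/7*(-270) = 2700/7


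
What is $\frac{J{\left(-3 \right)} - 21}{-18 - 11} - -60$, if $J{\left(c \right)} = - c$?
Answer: $\frac{1758}{29} \approx 60.621$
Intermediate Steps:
$\frac{J{\left(-3 \right)} - 21}{-18 - 11} - -60 = \frac{\left(-1\right) \left(-3\right) - 21}{-18 - 11} - -60 = \frac{3 - 21}{-29} + 60 = \left(-18\right) \left(- \frac{1}{29}\right) + 60 = \frac{18}{29} + 60 = \frac{1758}{29}$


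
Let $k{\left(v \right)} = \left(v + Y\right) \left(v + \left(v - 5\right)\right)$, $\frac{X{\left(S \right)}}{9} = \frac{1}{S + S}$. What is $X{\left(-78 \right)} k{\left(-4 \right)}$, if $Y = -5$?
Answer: $- \frac{27}{4} \approx -6.75$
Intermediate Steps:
$X{\left(S \right)} = \frac{9}{2 S}$ ($X{\left(S \right)} = \frac{9}{S + S} = \frac{9}{2 S}$)
$k{\left(v \right)} = \left(-5 + v\right) \left(-5 + 2 v\right)$ ($k{\left(v \right)} = \left(v - 5\right) \left(v + \left(v - 5\right)\right) = \left(-5 + v\right) \left(v + \left(-5 + v\right)\right) = \left(-5 + v\right) \left(-5 + 2 v\right)$)
$X{\left(-78 \right)} k{\left(-4 \right)} = \frac{9}{2 \left(-78\right)} \left(25 - -60 + 2 \left(-4\right)^{2}\right) = \frac{9}{2} \left(- \frac{1}{78}\right) \left(25 + 60 + 2 \cdot 16\right) = - \frac{3 \left(25 + 60 + 32\right)}{52} = \left(- \frac{3}{52}\right) 117 = - \frac{27}{4}$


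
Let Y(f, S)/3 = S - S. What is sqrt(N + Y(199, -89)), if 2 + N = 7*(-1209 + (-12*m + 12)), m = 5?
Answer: I*sqrt(8801) ≈ 93.814*I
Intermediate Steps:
Y(f, S) = 0 (Y(f, S) = 3*(S - S) = 3*0 = 0)
N = -8801 (N = -2 + 7*(-1209 + (-12*5 + 12)) = -2 + 7*(-1209 + (-60 + 12)) = -2 + 7*(-1209 - 48) = -2 + 7*(-1257) = -2 - 8799 = -8801)
sqrt(N + Y(199, -89)) = sqrt(-8801 + 0) = sqrt(-8801) = I*sqrt(8801)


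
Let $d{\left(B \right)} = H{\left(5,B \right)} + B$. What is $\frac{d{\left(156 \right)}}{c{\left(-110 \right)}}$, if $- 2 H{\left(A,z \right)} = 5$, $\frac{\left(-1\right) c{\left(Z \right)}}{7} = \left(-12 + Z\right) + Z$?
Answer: $\frac{307}{3248} \approx 0.09452$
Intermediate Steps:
$c{\left(Z \right)} = 84 - 14 Z$ ($c{\left(Z \right)} = - 7 \left(\left(-12 + Z\right) + Z\right) = - 7 \left(-12 + 2 Z\right) = 84 - 14 Z$)
$H{\left(A,z \right)} = - \frac{5}{2}$ ($H{\left(A,z \right)} = \left(- \frac{1}{2}\right) 5 = - \frac{5}{2}$)
$d{\left(B \right)} = - \frac{5}{2} + B$
$\frac{d{\left(156 \right)}}{c{\left(-110 \right)}} = \frac{- \frac{5}{2} + 156}{84 - -1540} = \frac{307}{2 \left(84 + 1540\right)} = \frac{307}{2 \cdot 1624} = \frac{307}{2} \cdot \frac{1}{1624} = \frac{307}{3248}$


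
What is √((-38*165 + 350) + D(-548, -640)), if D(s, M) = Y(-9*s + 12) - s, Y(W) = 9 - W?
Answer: I*√10307 ≈ 101.52*I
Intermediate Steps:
D(s, M) = -3 + 8*s (D(s, M) = (9 - (-9*s + 12)) - s = (9 - (12 - 9*s)) - s = (9 + (-12 + 9*s)) - s = (-3 + 9*s) - s = -3 + 8*s)
√((-38*165 + 350) + D(-548, -640)) = √((-38*165 + 350) + (-3 + 8*(-548))) = √((-6270 + 350) + (-3 - 4384)) = √(-5920 - 4387) = √(-10307) = I*√10307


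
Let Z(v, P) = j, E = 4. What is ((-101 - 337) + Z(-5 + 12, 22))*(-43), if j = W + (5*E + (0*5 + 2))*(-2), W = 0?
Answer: 20726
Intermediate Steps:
j = -44 (j = 0 + (5*4 + (0*5 + 2))*(-2) = 0 + (20 + (0 + 2))*(-2) = 0 + (20 + 2)*(-2) = 0 + 22*(-2) = 0 - 44 = -44)
Z(v, P) = -44
((-101 - 337) + Z(-5 + 12, 22))*(-43) = ((-101 - 337) - 44)*(-43) = (-438 - 44)*(-43) = -482*(-43) = 20726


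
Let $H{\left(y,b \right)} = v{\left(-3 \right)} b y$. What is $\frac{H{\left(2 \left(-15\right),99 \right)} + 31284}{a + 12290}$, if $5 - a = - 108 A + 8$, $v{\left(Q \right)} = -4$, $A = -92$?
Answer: $\frac{43164}{2351} \approx 18.36$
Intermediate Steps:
$H{\left(y,b \right)} = - 4 b y$
$a = -9939$ ($a = 5 - \left(\left(-108\right) \left(-92\right) + 8\right) = 5 - \left(9936 + 8\right) = 5 - 9944 = -9939$)
$\frac{H{\left(2 \left(-15\right),99 \right)} + 31284}{a + 12290} = \frac{\left(-4\right) 99 \cdot 2 \left(-15\right) + 31284}{-9939 + 12290} = \frac{\left(-4\right) 99 \left(-30\right) + 31284}{2351} = \left(11880 + 31284\right) \frac{1}{2351} = 43164 \cdot \frac{1}{2351} = \frac{43164}{2351}$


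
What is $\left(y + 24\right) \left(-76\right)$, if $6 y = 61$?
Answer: $- \frac{7790}{3} \approx -2596.7$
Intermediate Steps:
$y = \frac{61}{6}$ ($y = \frac{1}{6} \cdot 61 = \frac{61}{6} \approx 10.167$)
$\left(y + 24\right) \left(-76\right) = \left(\frac{61}{6} + 24\right) \left(-76\right) = \frac{205}{6} \left(-76\right) = - \frac{7790}{3}$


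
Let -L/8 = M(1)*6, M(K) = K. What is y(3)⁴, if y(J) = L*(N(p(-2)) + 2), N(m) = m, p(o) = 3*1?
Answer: 3317760000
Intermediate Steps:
p(o) = 3
L = -48 (L = -8*6 = -48)
y(J) = -240 (y(J) = -48*(3 + 2) = -48*5 = -240)
y(3)⁴ = (-240)⁴ = 3317760000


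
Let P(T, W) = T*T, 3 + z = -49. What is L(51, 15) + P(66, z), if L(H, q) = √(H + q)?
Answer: 4356 + √66 ≈ 4364.1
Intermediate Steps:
z = -52 (z = -3 - 49 = -52)
P(T, W) = T²
L(51, 15) + P(66, z) = √(51 + 15) + 66² = √66 + 4356 = 4356 + √66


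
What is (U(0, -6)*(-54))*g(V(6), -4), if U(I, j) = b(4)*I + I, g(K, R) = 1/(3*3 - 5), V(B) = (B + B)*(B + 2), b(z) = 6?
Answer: 0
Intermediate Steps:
V(B) = 2*B*(2 + B) (V(B) = (2*B)*(2 + B) = 2*B*(2 + B))
g(K, R) = ¼ (g(K, R) = 1/(9 - 5) = 1/4 = ¼)
U(I, j) = 7*I (U(I, j) = 6*I + I = 7*I)
(U(0, -6)*(-54))*g(V(6), -4) = ((7*0)*(-54))*(¼) = (0*(-54))*(¼) = 0*(¼) = 0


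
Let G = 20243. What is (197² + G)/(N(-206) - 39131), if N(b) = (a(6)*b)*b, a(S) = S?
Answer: 59052/215485 ≈ 0.27404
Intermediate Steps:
N(b) = 6*b² (N(b) = (6*b)*b = 6*b²)
(197² + G)/(N(-206) - 39131) = (197² + 20243)/(6*(-206)² - 39131) = (38809 + 20243)/(6*42436 - 39131) = 59052/(254616 - 39131) = 59052/215485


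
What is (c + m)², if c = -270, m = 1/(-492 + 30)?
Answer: 15560317081/213444 ≈ 72901.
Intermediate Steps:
m = -1/462 (m = 1/(-462) = -1/462 ≈ -0.0021645)
(c + m)² = (-270 - 1/462)² = (-124741/462)² = 15560317081/213444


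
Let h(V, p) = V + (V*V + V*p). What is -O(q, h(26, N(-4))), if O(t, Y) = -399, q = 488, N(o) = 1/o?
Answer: 399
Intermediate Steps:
N(o) = 1/o
h(V, p) = V + V² + V*p (h(V, p) = V + (V² + V*p) = V + V² + V*p)
-O(q, h(26, N(-4))) = -1*(-399) = 399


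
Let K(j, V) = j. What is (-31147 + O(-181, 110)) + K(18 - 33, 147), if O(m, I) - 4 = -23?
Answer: -31181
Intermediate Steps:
O(m, I) = -19 (O(m, I) = 4 - 23 = -19)
(-31147 + O(-181, 110)) + K(18 - 33, 147) = (-31147 - 19) + (18 - 33) = -31166 - 15 = -31181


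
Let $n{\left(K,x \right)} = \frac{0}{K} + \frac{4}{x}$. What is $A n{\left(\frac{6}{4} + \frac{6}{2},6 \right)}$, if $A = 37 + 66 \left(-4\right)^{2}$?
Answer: $\frac{2186}{3} \approx 728.67$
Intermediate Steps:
$A = 1093$ ($A = 37 + 66 \cdot 16 = 37 + 1056 = 1093$)
$n{\left(K,x \right)} = \frac{4}{x}$ ($n{\left(K,x \right)} = 0 + \frac{4}{x} = \frac{4}{x}$)
$A n{\left(\frac{6}{4} + \frac{6}{2},6 \right)} = 1093 \cdot \frac{4}{6} = 1093 \cdot 4 \cdot \frac{1}{6} = 1093 \cdot \frac{2}{3} = \frac{2186}{3}$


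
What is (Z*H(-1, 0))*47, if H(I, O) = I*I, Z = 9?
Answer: 423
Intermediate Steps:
H(I, O) = I**2
(Z*H(-1, 0))*47 = (9*(-1)**2)*47 = (9*1)*47 = 9*47 = 423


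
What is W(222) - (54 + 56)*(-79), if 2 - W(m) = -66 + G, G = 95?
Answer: 8663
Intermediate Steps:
W(m) = -27 (W(m) = 2 - (-66 + 95) = 2 - 1*29 = 2 - 29 = -27)
W(222) - (54 + 56)*(-79) = -27 - (54 + 56)*(-79) = -27 - 110*(-79) = -27 - 1*(-8690) = -27 + 8690 = 8663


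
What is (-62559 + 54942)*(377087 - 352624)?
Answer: -186334671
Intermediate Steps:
(-62559 + 54942)*(377087 - 352624) = -7617*24463 = -186334671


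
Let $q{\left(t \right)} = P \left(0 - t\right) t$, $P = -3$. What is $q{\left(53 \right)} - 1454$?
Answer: $6973$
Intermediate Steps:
$q{\left(t \right)} = 3 t^{2}$ ($q{\left(t \right)} = - 3 \left(0 - t\right) t = - 3 \left(- t\right) t = 3 t t = 3 t^{2}$)
$q{\left(53 \right)} - 1454 = 3 \cdot 53^{2} - 1454 = 3 \cdot 2809 - 1454 = 8427 - 1454 = 6973$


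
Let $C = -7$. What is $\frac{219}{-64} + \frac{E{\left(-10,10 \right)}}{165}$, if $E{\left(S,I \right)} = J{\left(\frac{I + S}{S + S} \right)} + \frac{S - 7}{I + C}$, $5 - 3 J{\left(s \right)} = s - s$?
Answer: $- \frac{36391}{10560} \approx -3.4461$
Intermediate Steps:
$J{\left(s \right)} = \frac{5}{3}$ ($J{\left(s \right)} = \frac{5}{3} - \frac{s - s}{3} = \frac{5}{3} - 0 = \frac{5}{3} + 0 = \frac{5}{3}$)
$E{\left(S,I \right)} = \frac{5}{3} + \frac{-7 + S}{-7 + I}$ ($E{\left(S,I \right)} = \frac{5}{3} + \frac{S - 7}{I - 7} = \frac{5}{3} + \frac{-7 + S}{-7 + I}$)
$\frac{219}{-64} + \frac{E{\left(-10,10 \right)}}{165} = \frac{219}{-64} + \frac{\frac{1}{3} \frac{1}{-7 + 10} \left(-56 + 3 \left(-10\right) + 5 \cdot 10\right)}{165} = 219 \left(- \frac{1}{64}\right) + \frac{-56 - 30 + 50}{3 \cdot 3} \cdot \frac{1}{165} = - \frac{219}{64} + \frac{1}{3} \cdot \frac{1}{3} \left(-36\right) \frac{1}{165} = - \frac{219}{64} - \frac{4}{165} = - \frac{36391}{10560}$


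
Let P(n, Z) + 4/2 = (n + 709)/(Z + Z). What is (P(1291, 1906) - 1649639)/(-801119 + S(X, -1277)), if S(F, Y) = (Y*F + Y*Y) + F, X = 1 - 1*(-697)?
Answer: 174678597/6463246 ≈ 27.026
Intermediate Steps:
P(n, Z) = -2 + (709 + n)/(2*Z) (P(n, Z) = -2 + (n + 709)/(Z + Z) = -2 + (709 + n)/((2*Z)) = -2 + (709 + n)*(1/(2*Z)) = -2 + (709 + n)/(2*Z))
X = 698 (X = 1 + 697 = 698)
S(F, Y) = F + Y² + F*Y (S(F, Y) = (F*Y + Y²) + F = (Y² + F*Y) + F = F + Y² + F*Y)
(P(1291, 1906) - 1649639)/(-801119 + S(X, -1277)) = ((½)*(709 + 1291 - 4*1906)/1906 - 1649639)/(-801119 + (698 + (-1277)² + 698*(-1277))) = ((½)*(1/1906)*(709 + 1291 - 7624) - 1649639)/(-801119 + (698 + 1630729 - 891346)) = ((½)*(1/1906)*(-5624) - 1649639)/(-801119 + 740081) = (-1406/953 - 1649639)/(-61038) = -1572107373/953*(-1/61038) = 174678597/6463246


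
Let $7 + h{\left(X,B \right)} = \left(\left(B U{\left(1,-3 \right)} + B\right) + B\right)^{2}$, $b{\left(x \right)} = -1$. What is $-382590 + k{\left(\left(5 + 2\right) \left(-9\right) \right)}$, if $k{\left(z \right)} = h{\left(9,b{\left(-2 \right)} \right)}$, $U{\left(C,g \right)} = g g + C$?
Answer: $-382453$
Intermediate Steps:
$U{\left(C,g \right)} = C + g^{2}$ ($U{\left(C,g \right)} = g^{2} + C = C + g^{2}$)
$h{\left(X,B \right)} = -7 + 144 B^{2}$ ($h{\left(X,B \right)} = -7 + \left(\left(B \left(1 + \left(-3\right)^{2}\right) + B\right) + B\right)^{2} = -7 + \left(\left(B \left(1 + 9\right) + B\right) + B\right)^{2} = -7 + \left(\left(B 10 + B\right) + B\right)^{2} = -7 + \left(\left(10 B + B\right) + B\right)^{2} = -7 + \left(11 B + B\right)^{2} = -7 + \left(12 B\right)^{2} = -7 + 144 B^{2}$)
$k{\left(z \right)} = 137$ ($k{\left(z \right)} = -7 + 144 \left(-1\right)^{2} = -7 + 144 \cdot 1 = -7 + 144 = 137$)
$-382590 + k{\left(\left(5 + 2\right) \left(-9\right) \right)} = -382590 + 137 = -382453$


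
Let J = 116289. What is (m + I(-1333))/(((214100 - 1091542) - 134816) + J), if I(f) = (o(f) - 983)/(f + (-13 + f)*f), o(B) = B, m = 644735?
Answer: -1155935708159/1606369380565 ≈ -0.71959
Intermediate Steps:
I(f) = (-983 + f)/(f + f*(-13 + f)) (I(f) = (f - 983)/(f + (-13 + f)*f) = (-983 + f)/(f + f*(-13 + f)))
(m + I(-1333))/(((214100 - 1091542) - 134816) + J) = (644735 + (-983 - 1333)/((-1333)*(-12 - 1333)))/(((214100 - 1091542) - 134816) + 116289) = (644735 - 1/1333*(-2316)/(-1345))/((-877442 - 134816) + 116289) = (644735 - 1/1333*(-1/1345)*(-2316))/(-1012258 + 116289) = (644735 - 2316/1792885)/(-895969) = (1155935708159/1792885)*(-1/895969) = -1155935708159/1606369380565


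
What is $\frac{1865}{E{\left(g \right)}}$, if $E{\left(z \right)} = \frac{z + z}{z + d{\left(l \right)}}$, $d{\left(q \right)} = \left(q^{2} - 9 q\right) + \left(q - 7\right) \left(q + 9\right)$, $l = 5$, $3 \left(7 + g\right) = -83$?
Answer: $\frac{57815}{26} \approx 2223.7$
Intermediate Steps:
$g = - \frac{104}{3}$ ($g = -7 + \frac{1}{3} \left(-83\right) = -7 - \frac{83}{3} = - \frac{104}{3} \approx -34.667$)
$d{\left(q \right)} = q^{2} - 9 q + \left(-7 + q\right) \left(9 + q\right)$ ($d{\left(q \right)} = \left(q^{2} - 9 q\right) + \left(-7 + q\right) \left(9 + q\right) = q^{2} - 9 q + \left(-7 + q\right) \left(9 + q\right)$)
$E{\left(z \right)} = \frac{2 z}{-48 + z}$ ($E{\left(z \right)} = \frac{z + z}{z - \left(98 - 50\right)} = \frac{2 z}{z - 48} = \frac{2 z}{-48 + z}$)
$\frac{1865}{E{\left(g \right)}} = \frac{1865}{2 \left(- \frac{104}{3}\right) \frac{1}{-48 - \frac{104}{3}}} = \frac{1865}{2 \left(- \frac{104}{3}\right) \frac{1}{- \frac{248}{3}}} = \frac{1865}{2 \left(- \frac{104}{3}\right) \left(- \frac{3}{248}\right)} = \frac{1865}{\frac{26}{31}} = 1865 \cdot \frac{31}{26} = \frac{57815}{26}$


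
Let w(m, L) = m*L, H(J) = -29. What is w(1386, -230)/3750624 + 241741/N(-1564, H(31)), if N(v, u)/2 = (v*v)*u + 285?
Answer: -640735470817/7390448211816 ≈ -0.086698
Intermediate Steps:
w(m, L) = L*m
N(v, u) = 570 + 2*u*v**2 (N(v, u) = 2*((v*v)*u + 285) = 2*(v**2*u + 285) = 2*(u*v**2 + 285) = 2*(285 + u*v**2) = 570 + 2*u*v**2)
w(1386, -230)/3750624 + 241741/N(-1564, H(31)) = -230*1386/3750624 + 241741/(570 + 2*(-29)*(-1564)**2) = -318780*1/3750624 + 241741/(570 + 2*(-29)*2446096) = -8855/104184 + 241741/(570 - 141873568) = -8855/104184 + 241741/(-141872998) = -8855/104184 + 241741*(-1/141872998) = -8855/104184 - 241741/141872998 = -640735470817/7390448211816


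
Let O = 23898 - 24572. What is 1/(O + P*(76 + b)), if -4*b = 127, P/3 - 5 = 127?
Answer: 1/16849 ≈ 5.9351e-5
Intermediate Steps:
P = 396 (P = 15 + 3*127 = 15 + 381 = 396)
b = -127/4 (b = -1/4*127 = -127/4 ≈ -31.750)
O = -674
1/(O + P*(76 + b)) = 1/(-674 + 396*(76 - 127/4)) = 1/(-674 + 396*(177/4)) = 1/(-674 + 17523) = 1/16849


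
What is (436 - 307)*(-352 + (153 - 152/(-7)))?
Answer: -160089/7 ≈ -22870.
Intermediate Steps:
(436 - 307)*(-352 + (153 - 152/(-7))) = 129*(-352 + (153 - 152*(-1)/7)) = 129*(-352 + (153 - 1*(-152/7))) = 129*(-352 + (153 + 152/7)) = 129*(-352 + 1223/7) = 129*(-1241/7) = -160089/7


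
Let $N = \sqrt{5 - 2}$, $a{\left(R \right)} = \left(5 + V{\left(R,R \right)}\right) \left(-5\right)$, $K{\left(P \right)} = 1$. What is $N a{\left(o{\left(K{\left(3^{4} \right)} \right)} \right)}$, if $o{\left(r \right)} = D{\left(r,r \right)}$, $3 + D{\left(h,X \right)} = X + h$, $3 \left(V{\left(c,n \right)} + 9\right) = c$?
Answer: $\frac{65 \sqrt{3}}{3} \approx 37.528$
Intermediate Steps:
$V{\left(c,n \right)} = -9 + \frac{c}{3}$
$D{\left(h,X \right)} = -3 + X + h$ ($D{\left(h,X \right)} = -3 + \left(X + h\right) = -3 + X + h$)
$o{\left(r \right)} = -3 + 2 r$ ($o{\left(r \right)} = -3 + r + r = -3 + 2 r$)
$a{\left(R \right)} = 20 - \frac{5 R}{3}$ ($a{\left(R \right)} = \left(5 + \left(-9 + \frac{R}{3}\right)\right) \left(-5\right) = \left(-4 + \frac{R}{3}\right) \left(-5\right) = 20 - \frac{5 R}{3}$)
$N = \sqrt{3} \approx 1.732$
$N a{\left(o{\left(K{\left(3^{4} \right)} \right)} \right)} = \sqrt{3} \left(20 - \frac{5 \left(-3 + 2 \cdot 1\right)}{3}\right) = \sqrt{3} \left(20 - \frac{5 \left(-3 + 2\right)}{3}\right) = \sqrt{3} \left(20 - - \frac{5}{3}\right) = \sqrt{3} \left(20 + \frac{5}{3}\right) = \sqrt{3} \cdot \frac{65}{3} = \frac{65 \sqrt{3}}{3}$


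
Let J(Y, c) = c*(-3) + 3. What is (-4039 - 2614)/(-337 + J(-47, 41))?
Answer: 6653/457 ≈ 14.558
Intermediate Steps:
J(Y, c) = 3 - 3*c (J(Y, c) = -3*c + 3 = 3 - 3*c)
(-4039 - 2614)/(-337 + J(-47, 41)) = (-4039 - 2614)/(-337 + (3 - 3*41)) = -6653/(-337 + (3 - 123)) = -6653/(-337 - 120) = -6653/(-457) = -6653*(-1/457) = 6653/457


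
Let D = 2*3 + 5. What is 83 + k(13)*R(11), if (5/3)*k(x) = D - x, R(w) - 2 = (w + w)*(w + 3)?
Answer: -289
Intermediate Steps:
D = 11 (D = 6 + 5 = 11)
R(w) = 2 + 2*w*(3 + w) (R(w) = 2 + (w + w)*(w + 3) = 2 + (2*w)*(3 + w) = 2 + 2*w*(3 + w))
k(x) = 33/5 - 3*x/5 (k(x) = 3*(11 - x)/5 = 33/5 - 3*x/5)
83 + k(13)*R(11) = 83 + (33/5 - ⅗*13)*(2 + 2*11² + 6*11) = 83 + (33/5 - 39/5)*(2 + 2*121 + 66) = 83 - 6*(2 + 242 + 66)/5 = 83 - 6/5*310 = 83 - 372 = -289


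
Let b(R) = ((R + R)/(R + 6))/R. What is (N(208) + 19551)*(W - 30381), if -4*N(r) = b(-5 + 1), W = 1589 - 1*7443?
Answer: -2833685705/4 ≈ -7.0842e+8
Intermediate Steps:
W = -5854 (W = 1589 - 7443 = -5854)
b(R) = 2/(6 + R) (b(R) = ((2*R)/(6 + R))/R = (2*R/(6 + R))/R = 2/(6 + R))
N(r) = -1/4 (N(r) = -1/(2*(6 + (-5 + 1))) = -1/(2*(6 - 4)) = -1/(2*2) = -1/4*1 = -1/4)
(N(208) + 19551)*(W - 30381) = (-1/4 + 19551)*(-5854 - 30381) = (78203/4)*(-36235) = -2833685705/4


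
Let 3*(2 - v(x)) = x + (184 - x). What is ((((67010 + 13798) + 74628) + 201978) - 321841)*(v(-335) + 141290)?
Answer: 15071995516/3 ≈ 5.0240e+9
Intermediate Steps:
v(x) = -178/3 (v(x) = 2 - (x + (184 - x))/3 = 2 - ⅓*184 = 2 - 184/3 = -178/3)
((((67010 + 13798) + 74628) + 201978) - 321841)*(v(-335) + 141290) = ((((67010 + 13798) + 74628) + 201978) - 321841)*(-178/3 + 141290) = (((80808 + 74628) + 201978) - 321841)*(423692/3) = ((155436 + 201978) - 321841)*(423692/3) = (357414 - 321841)*(423692/3) = 35573*(423692/3) = 15071995516/3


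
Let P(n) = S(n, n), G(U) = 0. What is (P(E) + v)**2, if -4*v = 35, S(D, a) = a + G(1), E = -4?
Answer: 2601/16 ≈ 162.56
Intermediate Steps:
S(D, a) = a (S(D, a) = a + 0 = a)
P(n) = n
v = -35/4 (v = -1/4*35 = -35/4 ≈ -8.7500)
(P(E) + v)**2 = (-4 - 35/4)**2 = (-51/4)**2 = 2601/16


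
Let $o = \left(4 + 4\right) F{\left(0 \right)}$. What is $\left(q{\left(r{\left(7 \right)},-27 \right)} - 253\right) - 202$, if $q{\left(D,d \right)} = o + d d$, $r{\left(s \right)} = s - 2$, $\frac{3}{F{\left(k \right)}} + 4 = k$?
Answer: $268$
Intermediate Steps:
$F{\left(k \right)} = \frac{3}{-4 + k}$
$o = -6$ ($o = \left(4 + 4\right) \frac{3}{-4 + 0} = 8 \frac{3}{-4} = 8 \cdot 3 \left(- \frac{1}{4}\right) = 8 \left(- \frac{3}{4}\right) = -6$)
$r{\left(s \right)} = -2 + s$ ($r{\left(s \right)} = s - 2 = -2 + s$)
$q{\left(D,d \right)} = -6 + d^{2}$ ($q{\left(D,d \right)} = -6 + d d = -6 + d^{2}$)
$\left(q{\left(r{\left(7 \right)},-27 \right)} - 253\right) - 202 = \left(\left(-6 + \left(-27\right)^{2}\right) - 253\right) - 202 = \left(\left(-6 + 729\right) - 253\right) - 202 = \left(723 - 253\right) - 202 = 470 - 202 = 268$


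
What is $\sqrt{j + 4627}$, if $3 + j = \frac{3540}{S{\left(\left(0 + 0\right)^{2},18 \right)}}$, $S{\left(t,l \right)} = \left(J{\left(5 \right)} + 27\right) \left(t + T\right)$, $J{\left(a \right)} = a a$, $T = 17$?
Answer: $\frac{\sqrt{226036369}}{221} \approx 68.029$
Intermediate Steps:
$J{\left(a \right)} = a^{2}$
$S{\left(t,l \right)} = 884 + 52 t$ ($S{\left(t,l \right)} = \left(5^{2} + 27\right) \left(t + 17\right) = \left(25 + 27\right) \left(17 + t\right) = 52 \left(17 + t\right) = 884 + 52 t$)
$j = \frac{222}{221}$ ($j = -3 + \frac{3540}{884 + 52 \left(0 + 0\right)^{2}} = -3 + \frac{3540}{884 + 52 \cdot 0^{2}} = -3 + \frac{3540}{884 + 52 \cdot 0} = -3 + \frac{3540}{884 + 0} = -3 + \frac{3540}{884} = -3 + 3540 \cdot \frac{1}{884} = -3 + \frac{885}{221} = \frac{222}{221} \approx 1.0045$)
$\sqrt{j + 4627} = \sqrt{\frac{222}{221} + 4627} = \sqrt{\frac{1022789}{221}} = \frac{\sqrt{226036369}}{221}$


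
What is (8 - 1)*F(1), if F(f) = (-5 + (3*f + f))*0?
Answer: 0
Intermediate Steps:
F(f) = 0 (F(f) = (-5 + 4*f)*0 = 0)
(8 - 1)*F(1) = (8 - 1)*0 = 7*0 = 0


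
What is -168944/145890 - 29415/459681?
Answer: -13658616869/11177143515 ≈ -1.2220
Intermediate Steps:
-168944/145890 - 29415/459681 = -168944*1/145890 - 29415*1/459681 = -84472/72945 - 9805/153227 = -13658616869/11177143515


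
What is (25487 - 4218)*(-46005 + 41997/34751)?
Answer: -34002277234902/34751 ≈ -9.7845e+8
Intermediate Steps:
(25487 - 4218)*(-46005 + 41997/34751) = 21269*(-46005 + 41997*(1/34751)) = 21269*(-46005 + 41997/34751) = 21269*(-1598677758/34751) = -34002277234902/34751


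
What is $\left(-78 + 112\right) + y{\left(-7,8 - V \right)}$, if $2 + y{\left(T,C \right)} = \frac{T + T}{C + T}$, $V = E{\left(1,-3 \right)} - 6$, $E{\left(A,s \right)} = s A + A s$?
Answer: $\frac{402}{13} \approx 30.923$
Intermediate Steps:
$E{\left(A,s \right)} = 2 A s$ ($E{\left(A,s \right)} = A s + A s = 2 A s$)
$V = -12$ ($V = 2 \cdot 1 \left(-3\right) - 6 = -6 - 6 = -12$)
$y{\left(T,C \right)} = -2 + \frac{2 T}{C + T}$ ($y{\left(T,C \right)} = -2 + \frac{T + T}{C + T} = -2 + \frac{2 T}{C + T}$)
$\left(-78 + 112\right) + y{\left(-7,8 - V \right)} = \left(-78 + 112\right) - \frac{2 \left(8 - -12\right)}{\left(8 - -12\right) - 7} = 34 - \frac{2 \left(8 + 12\right)}{\left(8 + 12\right) - 7} = 34 - \frac{40}{20 - 7} = 34 - \frac{40}{13} = \frac{402}{13}$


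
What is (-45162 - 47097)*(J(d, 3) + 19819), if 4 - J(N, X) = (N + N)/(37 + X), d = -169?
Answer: -36592594911/20 ≈ -1.8296e+9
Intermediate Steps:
J(N, X) = 4 - 2*N/(37 + X) (J(N, X) = 4 - (N + N)/(37 + X) = 4 - 2*N/(37 + X))
(-45162 - 47097)*(J(d, 3) + 19819) = (-45162 - 47097)*(2*(74 - 1*(-169) + 2*3)/(37 + 3) + 19819) = -92259*(2*(74 + 169 + 6)/40 + 19819) = -92259*(2*(1/40)*249 + 19819) = -92259*(249/20 + 19819) = -92259*396629/20 = -36592594911/20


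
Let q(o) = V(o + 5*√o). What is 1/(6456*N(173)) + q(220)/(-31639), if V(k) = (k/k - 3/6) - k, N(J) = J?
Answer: 245188555/35337219432 + 10*√55/31639 ≈ 0.0092825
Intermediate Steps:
V(k) = ½ - k (V(k) = (1 - 3*⅙) - k = (1 - ½) - k = ½ - k)
q(o) = ½ - o - 5*√o (q(o) = ½ - (o + 5*√o) = ½ + (-o - 5*√o) = ½ - o - 5*√o)
1/(6456*N(173)) + q(220)/(-31639) = 1/(6456*173) + (½ - 1*220 - 10*√55)/(-31639) = (1/6456)*(1/173) + (½ - 220 - 10*√55)*(-1/31639) = 1/1116888 + (½ - 220 - 10*√55)*(-1/31639) = 1/1116888 + (-439/2 - 10*√55)*(-1/31639) = 1/1116888 + (439/63278 + 10*√55/31639) = 245188555/35337219432 + 10*√55/31639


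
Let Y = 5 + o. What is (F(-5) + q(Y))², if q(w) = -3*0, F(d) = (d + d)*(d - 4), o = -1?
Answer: 8100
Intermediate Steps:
F(d) = 2*d*(-4 + d) (F(d) = (2*d)*(-4 + d) = 2*d*(-4 + d))
Y = 4 (Y = 5 - 1 = 4)
q(w) = 0
(F(-5) + q(Y))² = (2*(-5)*(-4 - 5) + 0)² = (2*(-5)*(-9) + 0)² = (90 + 0)² = 90² = 8100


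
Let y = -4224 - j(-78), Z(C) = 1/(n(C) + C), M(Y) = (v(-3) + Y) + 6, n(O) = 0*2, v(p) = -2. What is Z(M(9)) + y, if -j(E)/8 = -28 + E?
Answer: -65935/13 ≈ -5071.9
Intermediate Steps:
j(E) = 224 - 8*E (j(E) = -8*(-28 + E) = 224 - 8*E)
n(O) = 0
M(Y) = 4 + Y (M(Y) = (-2 + Y) + 6 = 4 + Y)
Z(C) = 1/C (Z(C) = 1/(0 + C) = 1/C)
y = -5072 (y = -4224 - (224 - 8*(-78)) = -4224 - (224 + 624) = -4224 - 1*848 = -4224 - 848 = -5072)
Z(M(9)) + y = 1/(4 + 9) - 5072 = 1/13 - 5072 = -65935/13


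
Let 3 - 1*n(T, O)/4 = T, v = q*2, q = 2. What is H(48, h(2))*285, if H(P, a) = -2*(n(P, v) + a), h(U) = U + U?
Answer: 100320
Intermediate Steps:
h(U) = 2*U
v = 4 (v = 2*2 = 4)
n(T, O) = 12 - 4*T
H(P, a) = -24 - 2*a + 8*P (H(P, a) = -2*((12 - 4*P) + a) = -2*(12 + a - 4*P) = -24 - 2*a + 8*P)
H(48, h(2))*285 = (-24 - 4*2 + 8*48)*285 = (-24 - 2*4 + 384)*285 = (-24 - 8 + 384)*285 = 352*285 = 100320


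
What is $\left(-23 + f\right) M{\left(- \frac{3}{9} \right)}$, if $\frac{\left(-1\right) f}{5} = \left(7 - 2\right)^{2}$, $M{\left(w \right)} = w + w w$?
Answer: $\frac{296}{9} \approx 32.889$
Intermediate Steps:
$M{\left(w \right)} = w + w^{2}$
$f = -125$ ($f = - 5 \left(7 - 2\right)^{2} = - 5 \cdot 5^{2} = \left(-5\right) 25 = -125$)
$\left(-23 + f\right) M{\left(- \frac{3}{9} \right)} = \left(-23 - 125\right) - \frac{3}{9} \left(1 - \frac{3}{9}\right) = - 148 \left(-3\right) \frac{1}{9} \left(1 - \frac{1}{3}\right) = - 148 \left(- \frac{1 - \frac{1}{3}}{3}\right) = - 148 \left(\left(- \frac{1}{3}\right) \frac{2}{3}\right) = \left(-148\right) \left(- \frac{2}{9}\right) = \frac{296}{9}$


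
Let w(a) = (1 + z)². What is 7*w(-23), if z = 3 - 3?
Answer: 7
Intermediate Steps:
z = 0
w(a) = 1 (w(a) = (1 + 0)² = 1² = 1)
7*w(-23) = 7*1 = 7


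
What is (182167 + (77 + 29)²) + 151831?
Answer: 345234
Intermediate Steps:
(182167 + (77 + 29)²) + 151831 = (182167 + 106²) + 151831 = (182167 + 11236) + 151831 = 193403 + 151831 = 345234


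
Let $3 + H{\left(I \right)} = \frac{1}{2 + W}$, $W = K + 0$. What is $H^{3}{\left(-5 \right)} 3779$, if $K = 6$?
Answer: $- \frac{45979093}{512} \approx -89803.0$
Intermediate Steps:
$W = 6$ ($W = 6 + 0 = 6$)
$H{\left(I \right)} = - \frac{23}{8}$ ($H{\left(I \right)} = -3 + \frac{1}{2 + 6} = -3 + \frac{1}{8} = - \frac{23}{8}$)
$H^{3}{\left(-5 \right)} 3779 = \left(- \frac{23}{8}\right)^{3} \cdot 3779 = \left(- \frac{12167}{512}\right) 3779 = - \frac{45979093}{512}$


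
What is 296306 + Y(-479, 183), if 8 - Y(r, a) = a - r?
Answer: 295652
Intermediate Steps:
Y(r, a) = 8 + r - a (Y(r, a) = 8 - (a - r) = 8 + (r - a) = 8 + r - a)
296306 + Y(-479, 183) = 296306 + (8 - 479 - 1*183) = 296306 + (8 - 479 - 183) = 296306 - 654 = 295652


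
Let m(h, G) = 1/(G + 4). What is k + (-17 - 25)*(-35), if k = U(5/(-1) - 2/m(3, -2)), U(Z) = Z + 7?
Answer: 1468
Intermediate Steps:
m(h, G) = 1/(4 + G)
U(Z) = 7 + Z
k = -2 (k = 7 + (5/(-1) - 2/(1/(4 - 2))) = 7 + (5*(-1) - 2/(1/2)) = 7 + (-5 - 2/1/2) = 7 + (-5 - 2*2) = 7 + (-5 - 4) = 7 - 9 = -2)
k + (-17 - 25)*(-35) = -2 + (-17 - 25)*(-35) = -2 - 42*(-35) = -2 + 1470 = 1468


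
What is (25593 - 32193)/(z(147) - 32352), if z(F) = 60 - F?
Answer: 200/983 ≈ 0.20346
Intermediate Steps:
(25593 - 32193)/(z(147) - 32352) = (25593 - 32193)/((60 - 1*147) - 32352) = -6600/((60 - 147) - 32352) = -6600/(-87 - 32352) = -6600/(-32439) = -6600*(-1/32439) = 200/983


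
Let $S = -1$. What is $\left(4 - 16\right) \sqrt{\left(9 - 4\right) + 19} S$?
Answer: $24 \sqrt{6} \approx 58.788$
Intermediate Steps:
$\left(4 - 16\right) \sqrt{\left(9 - 4\right) + 19} S = \left(4 - 16\right) \sqrt{\left(9 - 4\right) + 19} \left(-1\right) = \left(4 - 16\right) \sqrt{5 + 19} \left(-1\right) = - 12 \sqrt{24} \left(-1\right) = - 12 \cdot 2 \sqrt{6} \left(-1\right) = - 24 \sqrt{6} \left(-1\right) = 24 \sqrt{6}$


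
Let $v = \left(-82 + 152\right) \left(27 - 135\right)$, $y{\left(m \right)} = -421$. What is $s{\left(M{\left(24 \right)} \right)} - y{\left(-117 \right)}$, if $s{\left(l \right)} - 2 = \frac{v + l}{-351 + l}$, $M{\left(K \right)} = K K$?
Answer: $\frac{9799}{25} \approx 391.96$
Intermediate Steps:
$M{\left(K \right)} = K^{2}$
$v = -7560$ ($v = 70 \left(-108\right) = -7560$)
$s{\left(l \right)} = 2 + \frac{-7560 + l}{-351 + l}$
$s{\left(M{\left(24 \right)} \right)} - y{\left(-117 \right)} = \frac{3 \left(-2754 + 24^{2}\right)}{-351 + 24^{2}} - -421 = \frac{3 \left(-2754 + 576\right)}{-351 + 576} + 421 = 3 \cdot \frac{1}{225} \left(-2178\right) + 421 = - \frac{726}{25} + 421 = \frac{9799}{25}$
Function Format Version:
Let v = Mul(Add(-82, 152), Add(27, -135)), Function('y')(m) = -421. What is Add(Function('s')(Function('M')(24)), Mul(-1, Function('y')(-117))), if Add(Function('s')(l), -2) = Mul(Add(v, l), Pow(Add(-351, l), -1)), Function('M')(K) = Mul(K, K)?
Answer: Rational(9799, 25) ≈ 391.96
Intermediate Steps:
Function('M')(K) = Pow(K, 2)
v = -7560 (v = Mul(70, -108) = -7560)
Function('s')(l) = Add(2, Mul(Pow(Add(-351, l), -1), Add(-7560, l))) (Function('s')(l) = Add(2, Mul(Add(-7560, l), Pow(Add(-351, l), -1))) = Add(2, Mul(Pow(Add(-351, l), -1), Add(-7560, l))))
Add(Function('s')(Function('M')(24)), Mul(-1, Function('y')(-117))) = Add(Mul(3, Pow(Add(-351, Pow(24, 2)), -1), Add(-2754, Pow(24, 2))), Mul(-1, -421)) = Add(Mul(3, Pow(Add(-351, 576), -1), Add(-2754, 576)), 421) = Add(Mul(3, Pow(225, -1), -2178), 421) = Add(Mul(3, Rational(1, 225), -2178), 421) = Add(Rational(-726, 25), 421) = Rational(9799, 25)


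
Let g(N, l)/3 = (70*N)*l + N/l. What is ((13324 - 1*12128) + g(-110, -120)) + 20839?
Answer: 11176151/4 ≈ 2.7940e+6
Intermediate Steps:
g(N, l) = 3*N/l + 210*N*l (g(N, l) = 3*((70*N)*l + N/l) = 3*(70*N*l + N/l) = 3*(N/l + 70*N*l) = 3*N/l + 210*N*l)
((13324 - 1*12128) + g(-110, -120)) + 20839 = ((13324 - 1*12128) + (3*(-110)/(-120) + 210*(-110)*(-120))) + 20839 = ((13324 - 12128) + (3*(-110)*(-1/120) + 2772000)) + 20839 = (1196 + (11/4 + 2772000)) + 20839 = (1196 + 11088011/4) + 20839 = 11092795/4 + 20839 = 11176151/4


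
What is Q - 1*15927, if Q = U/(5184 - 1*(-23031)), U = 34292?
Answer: -449346013/28215 ≈ -15926.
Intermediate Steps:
Q = 34292/28215 (Q = 34292/(5184 - 1*(-23031)) = 34292/(5184 + 23031) = 34292/28215 ≈ 1.2154)
Q - 1*15927 = 34292/28215 - 1*15927 = 34292/28215 - 15927 = -449346013/28215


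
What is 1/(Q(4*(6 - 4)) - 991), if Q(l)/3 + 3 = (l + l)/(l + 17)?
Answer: -25/24952 ≈ -0.0010019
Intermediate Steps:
Q(l) = -9 + 6*l/(17 + l) (Q(l) = -9 + 3*((l + l)/(l + 17)) = -9 + 3*((2*l)/(17 + l)) = -9 + 3*(2*l/(17 + l)) = -9 + 6*l/(17 + l))
1/(Q(4*(6 - 4)) - 991) = 1/(3*(-51 - 4*(6 - 4))/(17 + 4*(6 - 4)) - 991) = 1/(3*(-51 - 4*2)/(17 + 4*2) - 991) = 1/(3*(-51 - 1*8)/(17 + 8) - 991) = 1/(3*(-51 - 8)/25 - 991) = 1/(3*(1/25)*(-59) - 991) = 1/(-177/25 - 991) = 1/(-24952/25) = -25/24952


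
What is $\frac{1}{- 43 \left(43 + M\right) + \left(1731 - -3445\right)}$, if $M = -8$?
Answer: $\frac{1}{3671} \approx 0.00027241$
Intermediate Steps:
$\frac{1}{- 43 \left(43 + M\right) + \left(1731 - -3445\right)} = \frac{1}{- 43 \left(43 - 8\right) + \left(1731 - -3445\right)} = \frac{1}{\left(-43\right) 35 + \left(1731 + 3445\right)} = \frac{1}{-1505 + 5176} = \frac{1}{3671}$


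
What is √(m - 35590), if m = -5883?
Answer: I*√41473 ≈ 203.65*I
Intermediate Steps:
√(m - 35590) = √(-5883 - 35590) = √(-41473) = I*√41473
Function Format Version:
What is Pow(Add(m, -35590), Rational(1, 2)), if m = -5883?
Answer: Mul(I, Pow(41473, Rational(1, 2))) ≈ Mul(203.65, I)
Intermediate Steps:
Pow(Add(m, -35590), Rational(1, 2)) = Pow(Add(-5883, -35590), Rational(1, 2)) = Pow(-41473, Rational(1, 2)) = Mul(I, Pow(41473, Rational(1, 2)))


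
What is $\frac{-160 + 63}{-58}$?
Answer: $\frac{97}{58} \approx 1.6724$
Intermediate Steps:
$\frac{-160 + 63}{-58} = \left(-97\right) \left(- \frac{1}{58}\right) = \frac{97}{58}$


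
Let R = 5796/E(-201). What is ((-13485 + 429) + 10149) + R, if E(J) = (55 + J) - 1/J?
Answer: -86470911/29345 ≈ -2946.7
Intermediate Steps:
E(J) = 55 + J - 1/J
R = -1164996/29345 (R = 5796/(55 - 201 - 1/(-201)) = 5796/(55 - 201 - 1*(-1/201)) = 5796/(55 - 201 + 1/201) = 5796/(-29345/201) = 5796*(-201/29345) = -1164996/29345 ≈ -39.700)
((-13485 + 429) + 10149) + R = ((-13485 + 429) + 10149) - 1164996/29345 = (-13056 + 10149) - 1164996/29345 = -2907 - 1164996/29345 = -86470911/29345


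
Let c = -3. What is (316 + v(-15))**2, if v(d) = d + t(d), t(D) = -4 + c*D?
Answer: 116964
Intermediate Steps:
t(D) = -4 - 3*D
v(d) = -4 - 2*d (v(d) = d + (-4 - 3*d) = -4 - 2*d)
(316 + v(-15))**2 = (316 + (-4 - 2*(-15)))**2 = (316 + (-4 + 30))**2 = (316 + 26)**2 = 342**2 = 116964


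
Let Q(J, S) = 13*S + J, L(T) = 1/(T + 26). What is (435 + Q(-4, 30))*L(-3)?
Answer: 821/23 ≈ 35.696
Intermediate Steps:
L(T) = 1/(26 + T)
Q(J, S) = J + 13*S
(435 + Q(-4, 30))*L(-3) = (435 + (-4 + 13*30))/(26 - 3) = (435 + (-4 + 390))/23 = (435 + 386)*(1/23) = 821*(1/23) = 821/23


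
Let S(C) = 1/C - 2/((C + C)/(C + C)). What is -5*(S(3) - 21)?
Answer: 340/3 ≈ 113.33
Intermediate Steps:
S(C) = -2 + 1/C (S(C) = 1/C - 2/((2*C)/((2*C))) = 1/C - 2/((2*C)*(1/(2*C))) = 1/C - 2/1 = 1/C - 2*1 = 1/C - 2 = -2 + 1/C)
-5*(S(3) - 21) = -5*((-2 + 1/3) - 21) = -5*(-5/3 - 21) = -5*(-68/3) = 340/3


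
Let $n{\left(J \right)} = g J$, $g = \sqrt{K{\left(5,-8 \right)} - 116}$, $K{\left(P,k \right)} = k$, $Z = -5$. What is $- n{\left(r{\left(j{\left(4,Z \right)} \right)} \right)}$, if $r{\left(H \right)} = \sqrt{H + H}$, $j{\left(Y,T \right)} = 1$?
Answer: $- 2 i \sqrt{62} \approx - 15.748 i$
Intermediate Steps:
$g = 2 i \sqrt{31}$ ($g = \sqrt{-8 - 116} = \sqrt{-124} = 2 i \sqrt{31} \approx 11.136 i$)
$r{\left(H \right)} = \sqrt{2} \sqrt{H}$ ($r{\left(H \right)} = \sqrt{2 H} = \sqrt{2} \sqrt{H}$)
$n{\left(J \right)} = 2 i J \sqrt{31}$ ($n{\left(J \right)} = 2 i \sqrt{31} J = 2 i J \sqrt{31}$)
$- n{\left(r{\left(j{\left(4,Z \right)} \right)} \right)} = - 2 i \sqrt{2} \sqrt{1} \sqrt{31} = - 2 i \sqrt{2} \cdot 1 \sqrt{31} = - 2 i \sqrt{2} \sqrt{31} = - 2 i \sqrt{62}$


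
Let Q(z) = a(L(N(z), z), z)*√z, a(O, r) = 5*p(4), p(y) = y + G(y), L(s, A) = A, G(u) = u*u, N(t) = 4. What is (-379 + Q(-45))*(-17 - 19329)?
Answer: 7332134 - 5803800*I*√5 ≈ 7.3321e+6 - 1.2978e+7*I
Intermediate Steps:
G(u) = u²
p(y) = y + y²
a(O, r) = 100 (a(O, r) = 5*(4*(1 + 4)) = 5*(4*5) = 5*20 = 100)
Q(z) = 100*√z
(-379 + Q(-45))*(-17 - 19329) = (-379 + 100*√(-45))*(-17 - 19329) = (-379 + 100*(3*I*√5))*(-19346) = (-379 + 300*I*√5)*(-19346) = 7332134 - 5803800*I*√5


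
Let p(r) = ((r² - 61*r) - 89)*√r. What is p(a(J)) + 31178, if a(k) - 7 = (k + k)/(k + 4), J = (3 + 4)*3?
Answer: 31178 - 339461*√217/3125 ≈ 29578.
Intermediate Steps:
J = 21 (J = 7*3 = 21)
a(k) = 7 + 2*k/(4 + k) (a(k) = 7 + (k + k)/(k + 4) = 7 + (2*k)/(4 + k) = 7 + 2*k/(4 + k))
p(r) = √r*(-89 + r² - 61*r) (p(r) = (-89 + r² - 61*r)*√r = √r*(-89 + r² - 61*r))
p(a(J)) + 31178 = √((28 + 9*21)/(4 + 21))*(-89 + ((28 + 9*21)/(4 + 21))² - 61*(28 + 9*21)/(4 + 21)) + 31178 = √((28 + 189)/25)*(-89 + ((28 + 189)/25)² - 61*(28 + 189)/25) + 31178 = √((1/25)*217)*(-89 + ((1/25)*217)² - 61*217/25) + 31178 = √(217/25)*(-89 + (217/25)² - 61*217/25) + 31178 = (√217/5)*(-89 + 47089/625 - 13237/25) + 31178 = (√217/5)*(-339461/625) + 31178 = -339461*√217/3125 + 31178 = 31178 - 339461*√217/3125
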